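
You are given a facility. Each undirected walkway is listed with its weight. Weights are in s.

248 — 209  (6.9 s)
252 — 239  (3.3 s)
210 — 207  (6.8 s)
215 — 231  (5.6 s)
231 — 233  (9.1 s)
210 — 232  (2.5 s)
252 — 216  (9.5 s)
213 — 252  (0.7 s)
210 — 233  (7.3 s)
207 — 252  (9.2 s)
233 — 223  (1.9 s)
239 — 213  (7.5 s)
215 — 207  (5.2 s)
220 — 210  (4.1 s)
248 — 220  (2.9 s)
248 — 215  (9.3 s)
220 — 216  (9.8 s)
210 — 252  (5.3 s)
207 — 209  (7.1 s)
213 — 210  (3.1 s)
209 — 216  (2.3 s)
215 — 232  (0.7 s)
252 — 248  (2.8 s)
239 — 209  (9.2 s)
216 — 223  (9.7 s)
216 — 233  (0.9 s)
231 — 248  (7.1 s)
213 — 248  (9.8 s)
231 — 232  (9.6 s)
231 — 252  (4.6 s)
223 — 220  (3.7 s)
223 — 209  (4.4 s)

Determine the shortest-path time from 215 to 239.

10.3 s

Settle nodes by increasing distance from 215:
215: 0
232: 0.7  (via 215)
210: 3.2  (via 232)
207: 5.2  (via 215)
231: 5.6  (via 215)
213: 6.3  (via 210)
252: 7  (via 213)
220: 7.3  (via 210)
248: 9.3  (via 215)
239: 10.3  (via 252)
Shortest route: 215 → 232 → 210 → 213 → 252 → 239 = 10.3 s.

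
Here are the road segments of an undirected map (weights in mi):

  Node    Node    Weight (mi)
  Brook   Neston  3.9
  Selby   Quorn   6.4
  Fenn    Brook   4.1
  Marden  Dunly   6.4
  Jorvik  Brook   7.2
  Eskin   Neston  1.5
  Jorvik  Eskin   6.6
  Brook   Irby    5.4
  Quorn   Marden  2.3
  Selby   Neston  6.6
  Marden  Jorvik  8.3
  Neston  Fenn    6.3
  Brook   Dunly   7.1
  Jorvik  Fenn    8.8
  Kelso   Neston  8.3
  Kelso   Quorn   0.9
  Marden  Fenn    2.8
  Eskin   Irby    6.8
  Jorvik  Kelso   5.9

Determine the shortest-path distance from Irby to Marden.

12.3 mi

Candidate routes:
Irby → Brook → Dunly → Marden: 5.4+7.1+6.4 = 18.9
Irby → Brook → Neston → Fenn → Marden: 5.4+3.9+6.3+2.8 = 18.4
Irby → Brook → Fenn → Marden: 5.4+4.1+2.8 = 12.3
Irby → Eskin → Neston → Fenn → Marden: 6.8+1.5+6.3+2.8 = 17.4
Cheapest is Irby → Brook → Fenn → Marden at 12.3 mi.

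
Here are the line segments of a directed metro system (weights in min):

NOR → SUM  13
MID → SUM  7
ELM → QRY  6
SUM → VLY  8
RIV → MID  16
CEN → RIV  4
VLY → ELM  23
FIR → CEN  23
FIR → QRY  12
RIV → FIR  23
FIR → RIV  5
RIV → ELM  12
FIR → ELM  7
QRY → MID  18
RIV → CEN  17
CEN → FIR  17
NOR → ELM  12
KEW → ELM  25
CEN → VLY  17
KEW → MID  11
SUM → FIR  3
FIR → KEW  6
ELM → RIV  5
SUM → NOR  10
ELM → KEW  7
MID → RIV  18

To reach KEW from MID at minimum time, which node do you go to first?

Candidate routes:
MID - SUM - FIR - KEW: 7+3+6 = 16
MID - SUM - FIR - ELM - KEW: 7+3+7+7 = 24
Cheapest is MID - SUM - FIR - KEW at 16 min.
So from MID the first move is to SUM.

SUM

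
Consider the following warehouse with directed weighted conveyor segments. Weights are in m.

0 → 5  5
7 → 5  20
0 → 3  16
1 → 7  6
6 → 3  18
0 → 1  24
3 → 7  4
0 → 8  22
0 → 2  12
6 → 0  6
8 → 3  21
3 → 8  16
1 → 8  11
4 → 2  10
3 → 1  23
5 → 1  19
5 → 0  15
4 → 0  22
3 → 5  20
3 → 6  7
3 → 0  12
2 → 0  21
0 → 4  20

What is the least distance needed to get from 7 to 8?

Running Dijkstra from 7:
7: 0
5: 20  (via 7)
0: 35  (via 5)
1: 39  (via 5)
2: 47  (via 0)
8: 50  (via 1)
Shortest route: 7 → 5 → 1 → 8 = 50 m.

50 m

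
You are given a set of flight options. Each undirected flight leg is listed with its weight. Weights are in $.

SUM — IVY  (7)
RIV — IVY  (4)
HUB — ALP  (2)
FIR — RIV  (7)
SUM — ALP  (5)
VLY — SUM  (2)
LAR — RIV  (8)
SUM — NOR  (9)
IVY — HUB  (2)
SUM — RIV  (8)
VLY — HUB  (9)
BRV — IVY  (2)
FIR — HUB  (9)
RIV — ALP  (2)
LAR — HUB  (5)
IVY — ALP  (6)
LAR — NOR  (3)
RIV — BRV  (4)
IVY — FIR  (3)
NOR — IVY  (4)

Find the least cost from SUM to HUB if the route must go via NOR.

Best SUM to NOR: SUM–NOR costing 9
Best NOR to HUB: NOR–IVY–HUB costing 6
Total via NOR: 9 + 6 = $15.

$15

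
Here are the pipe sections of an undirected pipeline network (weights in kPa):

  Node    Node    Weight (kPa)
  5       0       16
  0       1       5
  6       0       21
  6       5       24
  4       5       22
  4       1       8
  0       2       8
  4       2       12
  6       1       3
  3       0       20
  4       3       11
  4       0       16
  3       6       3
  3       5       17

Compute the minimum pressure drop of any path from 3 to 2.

Enumerating some paths:
3 - 6 - 1 - 4 - 2: 3+3+8+12 = 26
3 - 4 - 2: 11+12 = 23
3 - 6 - 1 - 0 - 2: 3+3+5+8 = 19
3 - 0 - 2: 20+8 = 28
Cheapest is 3 - 6 - 1 - 0 - 2 at 19 kPa.

19 kPa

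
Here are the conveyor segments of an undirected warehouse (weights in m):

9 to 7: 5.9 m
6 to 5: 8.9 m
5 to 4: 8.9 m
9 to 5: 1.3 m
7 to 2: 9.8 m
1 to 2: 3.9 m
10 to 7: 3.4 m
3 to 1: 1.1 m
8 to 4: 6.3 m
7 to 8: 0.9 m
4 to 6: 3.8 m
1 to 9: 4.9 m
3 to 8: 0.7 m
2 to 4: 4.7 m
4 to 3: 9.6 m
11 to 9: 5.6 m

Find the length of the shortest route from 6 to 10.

14.4 m

Settle nodes by increasing distance from 6:
6: 0
4: 3.8  (via 6)
2: 8.5  (via 4)
5: 8.9  (via 6)
8: 10.1  (via 4)
9: 10.2  (via 5)
3: 10.8  (via 8)
7: 11  (via 8)
1: 11.9  (via 3)
10: 14.4  (via 7)
Shortest route: 6 → 4 → 8 → 7 → 10 = 14.4 m.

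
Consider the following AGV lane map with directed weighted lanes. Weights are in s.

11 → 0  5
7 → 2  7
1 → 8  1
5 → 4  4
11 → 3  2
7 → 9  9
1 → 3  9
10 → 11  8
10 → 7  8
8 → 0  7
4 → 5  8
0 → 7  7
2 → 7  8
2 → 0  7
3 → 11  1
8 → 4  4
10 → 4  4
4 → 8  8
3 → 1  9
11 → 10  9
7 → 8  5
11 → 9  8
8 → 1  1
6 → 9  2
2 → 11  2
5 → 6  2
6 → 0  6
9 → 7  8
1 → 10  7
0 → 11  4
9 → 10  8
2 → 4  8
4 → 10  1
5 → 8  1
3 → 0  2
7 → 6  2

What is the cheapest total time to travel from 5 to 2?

Shortest distances from 5:
5: 0
8: 1  (via 5)
1: 2  (via 8)
6: 2  (via 5)
4: 4  (via 5)
9: 4  (via 6)
10: 5  (via 4)
0: 8  (via 8)
3: 11  (via 1)
7: 12  (via 9)
11: 12  (via 0)
2: 19  (via 7)
Shortest route: 5 → 6 → 9 → 7 → 2 = 19 s.

19 s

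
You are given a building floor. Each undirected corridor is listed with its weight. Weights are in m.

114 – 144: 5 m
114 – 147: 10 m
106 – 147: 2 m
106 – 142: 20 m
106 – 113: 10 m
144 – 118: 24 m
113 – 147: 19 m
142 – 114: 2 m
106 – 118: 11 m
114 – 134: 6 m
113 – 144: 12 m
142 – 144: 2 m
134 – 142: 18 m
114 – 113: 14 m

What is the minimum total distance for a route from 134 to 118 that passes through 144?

34 m

Shortest 134→144: 134–114–142–144 = 10
Shortest 144→118: 144–118 = 24
Total via 144: 10 + 24 = 34 m.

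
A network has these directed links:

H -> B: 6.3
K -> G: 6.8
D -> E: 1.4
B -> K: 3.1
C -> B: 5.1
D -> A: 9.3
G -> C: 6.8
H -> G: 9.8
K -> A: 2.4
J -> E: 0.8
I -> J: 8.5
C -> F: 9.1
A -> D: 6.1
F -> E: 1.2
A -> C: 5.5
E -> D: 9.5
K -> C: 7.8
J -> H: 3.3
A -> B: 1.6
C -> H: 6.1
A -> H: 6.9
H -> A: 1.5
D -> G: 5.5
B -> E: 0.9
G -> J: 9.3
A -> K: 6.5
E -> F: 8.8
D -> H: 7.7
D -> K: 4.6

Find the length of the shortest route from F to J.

25.5

Running Dijkstra from F:
F: 0
E: 1.2  (via F)
D: 10.7  (via E)
K: 15.3  (via D)
G: 16.2  (via D)
A: 17.7  (via K)
H: 18.4  (via D)
B: 19.3  (via A)
C: 23  (via G)
J: 25.5  (via G)
Shortest route: F–E–D–G–J = 25.5.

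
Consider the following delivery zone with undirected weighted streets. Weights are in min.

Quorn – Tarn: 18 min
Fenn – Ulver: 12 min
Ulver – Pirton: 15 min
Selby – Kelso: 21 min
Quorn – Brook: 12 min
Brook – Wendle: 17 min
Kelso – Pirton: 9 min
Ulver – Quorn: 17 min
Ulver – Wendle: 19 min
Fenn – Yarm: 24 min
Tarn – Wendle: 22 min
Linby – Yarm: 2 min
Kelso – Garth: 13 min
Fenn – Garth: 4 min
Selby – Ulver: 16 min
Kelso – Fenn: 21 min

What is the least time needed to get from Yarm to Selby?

52 min

Candidate routes:
Yarm - Fenn - Garth - Kelso - Selby: 24+4+13+21 = 62
Yarm - Fenn - Ulver - Selby: 24+12+16 = 52
The minimum is 52 min via Yarm - Fenn - Ulver - Selby.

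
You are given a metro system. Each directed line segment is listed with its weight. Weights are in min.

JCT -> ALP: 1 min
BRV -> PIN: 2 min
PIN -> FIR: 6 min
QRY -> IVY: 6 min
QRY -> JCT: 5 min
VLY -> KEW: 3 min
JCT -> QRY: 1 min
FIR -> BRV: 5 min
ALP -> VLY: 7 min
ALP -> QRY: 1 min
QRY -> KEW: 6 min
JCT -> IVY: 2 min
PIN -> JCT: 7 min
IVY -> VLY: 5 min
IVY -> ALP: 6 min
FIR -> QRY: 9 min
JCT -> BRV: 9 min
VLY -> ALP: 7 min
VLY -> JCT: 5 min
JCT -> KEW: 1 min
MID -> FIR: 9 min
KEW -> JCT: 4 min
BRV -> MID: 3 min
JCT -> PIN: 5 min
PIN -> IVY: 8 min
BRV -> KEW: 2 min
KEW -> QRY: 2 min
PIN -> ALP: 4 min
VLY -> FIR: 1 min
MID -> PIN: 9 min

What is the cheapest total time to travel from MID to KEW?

16 min

Compare a few routes:
MID - FIR - BRV - KEW: 9+5+2 = 16
MID - PIN - JCT - KEW: 9+7+1 = 17
Cheapest is MID - FIR - BRV - KEW at 16 min.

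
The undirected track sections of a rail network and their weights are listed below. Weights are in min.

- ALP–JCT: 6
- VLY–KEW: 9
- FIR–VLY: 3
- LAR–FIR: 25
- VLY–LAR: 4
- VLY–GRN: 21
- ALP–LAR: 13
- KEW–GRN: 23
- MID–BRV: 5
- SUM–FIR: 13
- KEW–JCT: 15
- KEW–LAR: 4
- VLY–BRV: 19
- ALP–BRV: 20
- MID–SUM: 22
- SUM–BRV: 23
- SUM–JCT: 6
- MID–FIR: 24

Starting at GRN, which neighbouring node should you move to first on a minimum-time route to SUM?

VLY

Enumerating some paths:
GRN–KEW–VLY–FIR–SUM: 23+9+3+13 = 48
GRN–VLY–FIR–SUM: 21+3+13 = 37
GRN–KEW–JCT–SUM: 23+15+6 = 44
GRN–KEW–LAR–VLY–FIR–SUM: 23+4+4+3+13 = 47
Cheapest is GRN–VLY–FIR–SUM at 37 min.
So from GRN the first move is to VLY.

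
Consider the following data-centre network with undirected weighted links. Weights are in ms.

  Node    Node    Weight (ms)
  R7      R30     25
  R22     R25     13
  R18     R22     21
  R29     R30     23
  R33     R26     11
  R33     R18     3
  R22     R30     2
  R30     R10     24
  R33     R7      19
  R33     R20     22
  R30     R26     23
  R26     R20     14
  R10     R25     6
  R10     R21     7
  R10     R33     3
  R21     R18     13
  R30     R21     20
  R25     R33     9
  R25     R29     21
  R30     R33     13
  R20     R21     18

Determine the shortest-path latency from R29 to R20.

Compare a few routes:
R29 → R25 → R10 → R33 → R26 → R20: 21+6+3+11+14 = 55
R29 → R25 → R33 → R20: 21+9+22 = 52
R29 → R25 → R33 → R26 → R20: 21+9+11+14 = 55
The minimum is 52 ms via R29 → R25 → R33 → R20.

52 ms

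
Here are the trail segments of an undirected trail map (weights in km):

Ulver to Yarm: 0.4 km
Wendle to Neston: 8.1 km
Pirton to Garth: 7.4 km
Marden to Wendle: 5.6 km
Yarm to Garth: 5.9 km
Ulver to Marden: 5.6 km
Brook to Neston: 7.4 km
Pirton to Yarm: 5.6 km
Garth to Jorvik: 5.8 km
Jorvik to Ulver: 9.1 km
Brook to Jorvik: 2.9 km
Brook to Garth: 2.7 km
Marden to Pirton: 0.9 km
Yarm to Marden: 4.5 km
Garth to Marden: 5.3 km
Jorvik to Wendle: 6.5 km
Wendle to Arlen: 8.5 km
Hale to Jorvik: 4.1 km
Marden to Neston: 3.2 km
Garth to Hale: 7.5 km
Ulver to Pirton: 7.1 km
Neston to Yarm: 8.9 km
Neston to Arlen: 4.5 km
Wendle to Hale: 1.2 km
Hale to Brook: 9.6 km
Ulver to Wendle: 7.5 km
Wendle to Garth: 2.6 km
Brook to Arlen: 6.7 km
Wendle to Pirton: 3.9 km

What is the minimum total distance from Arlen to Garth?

9.4 km

Candidate routes:
Arlen–Brook–Garth: 6.7+2.7 = 9.4
Arlen–Wendle–Garth: 8.5+2.6 = 11.1
Cheapest is Arlen–Brook–Garth at 9.4 km.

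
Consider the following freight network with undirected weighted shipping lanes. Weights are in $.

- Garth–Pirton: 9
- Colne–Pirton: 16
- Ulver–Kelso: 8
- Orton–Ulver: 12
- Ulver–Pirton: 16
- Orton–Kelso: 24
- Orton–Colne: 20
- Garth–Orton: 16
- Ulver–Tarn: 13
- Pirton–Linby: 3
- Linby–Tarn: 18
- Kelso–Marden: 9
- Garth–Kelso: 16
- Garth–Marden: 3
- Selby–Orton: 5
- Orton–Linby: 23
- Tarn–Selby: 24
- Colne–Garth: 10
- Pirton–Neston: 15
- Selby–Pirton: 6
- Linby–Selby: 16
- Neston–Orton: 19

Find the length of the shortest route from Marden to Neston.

$27

Enumerating some paths:
Marden → Garth → Pirton → Neston: 3+9+15 = 27
Marden → Garth → Pirton → Selby → Orton → Neston: 3+9+6+5+19 = 42
Marden → Garth → Orton → Neston: 3+16+19 = 38
Cheapest is Marden → Garth → Pirton → Neston at $27.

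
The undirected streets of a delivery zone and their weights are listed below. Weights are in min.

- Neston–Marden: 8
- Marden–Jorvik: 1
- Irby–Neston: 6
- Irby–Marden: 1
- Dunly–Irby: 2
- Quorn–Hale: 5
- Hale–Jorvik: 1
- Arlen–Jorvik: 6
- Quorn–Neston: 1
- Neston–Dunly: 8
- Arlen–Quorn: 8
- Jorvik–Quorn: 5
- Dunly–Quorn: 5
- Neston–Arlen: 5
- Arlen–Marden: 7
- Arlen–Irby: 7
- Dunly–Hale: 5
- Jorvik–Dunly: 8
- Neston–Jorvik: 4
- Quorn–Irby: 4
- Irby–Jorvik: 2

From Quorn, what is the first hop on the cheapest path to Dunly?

Dunly

Enumerating some paths:
Quorn → Neston → Jorvik → Irby → Dunly: 1+4+2+2 = 9
Quorn → Irby → Dunly: 4+2 = 6
Quorn → Dunly: 5 = 5
Quorn → Neston → Irby → Dunly: 1+6+2 = 9
Cheapest is Quorn → Dunly at 5 min.
So from Quorn the first move is to Dunly.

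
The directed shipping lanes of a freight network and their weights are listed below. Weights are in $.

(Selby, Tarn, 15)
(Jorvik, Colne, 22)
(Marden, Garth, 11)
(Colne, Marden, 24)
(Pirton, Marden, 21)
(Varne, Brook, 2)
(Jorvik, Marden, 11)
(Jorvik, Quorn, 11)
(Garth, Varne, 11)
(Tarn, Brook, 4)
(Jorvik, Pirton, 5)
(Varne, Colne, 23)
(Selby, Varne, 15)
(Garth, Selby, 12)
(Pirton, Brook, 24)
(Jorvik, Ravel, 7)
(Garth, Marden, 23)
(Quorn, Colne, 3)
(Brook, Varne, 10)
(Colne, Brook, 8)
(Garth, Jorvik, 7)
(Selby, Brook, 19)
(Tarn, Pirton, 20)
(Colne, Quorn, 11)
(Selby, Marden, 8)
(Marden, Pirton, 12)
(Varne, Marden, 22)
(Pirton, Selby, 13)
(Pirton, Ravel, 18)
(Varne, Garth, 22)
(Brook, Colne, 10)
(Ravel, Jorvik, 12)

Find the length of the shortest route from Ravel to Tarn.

$45

Shortest distances from Ravel:
Ravel: 0
Jorvik: 12  (via Ravel)
Pirton: 17  (via Jorvik)
Marden: 23  (via Jorvik)
Quorn: 23  (via Jorvik)
Colne: 26  (via Quorn)
Selby: 30  (via Pirton)
Garth: 34  (via Marden)
Brook: 34  (via Colne)
Varne: 44  (via Brook)
Tarn: 45  (via Selby)
Shortest route: Ravel → Jorvik → Pirton → Selby → Tarn = $45.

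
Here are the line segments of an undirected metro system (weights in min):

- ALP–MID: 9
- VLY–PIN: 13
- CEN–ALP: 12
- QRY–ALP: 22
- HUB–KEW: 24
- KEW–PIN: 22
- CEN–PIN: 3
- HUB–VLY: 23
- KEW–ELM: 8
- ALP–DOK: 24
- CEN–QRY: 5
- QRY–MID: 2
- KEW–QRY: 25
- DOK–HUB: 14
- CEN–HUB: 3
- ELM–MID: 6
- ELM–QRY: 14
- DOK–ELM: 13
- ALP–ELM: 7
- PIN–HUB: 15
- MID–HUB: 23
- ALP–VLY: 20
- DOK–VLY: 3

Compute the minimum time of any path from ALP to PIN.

15 min

Candidate routes:
ALP–ELM–QRY–CEN–PIN: 7+14+5+3 = 29
ALP–CEN–PIN: 12+3 = 15
ALP–MID–QRY–CEN–PIN: 9+2+5+3 = 19
ALP–ELM–MID–QRY–CEN–PIN: 7+6+2+5+3 = 23
Cheapest is ALP–CEN–PIN at 15 min.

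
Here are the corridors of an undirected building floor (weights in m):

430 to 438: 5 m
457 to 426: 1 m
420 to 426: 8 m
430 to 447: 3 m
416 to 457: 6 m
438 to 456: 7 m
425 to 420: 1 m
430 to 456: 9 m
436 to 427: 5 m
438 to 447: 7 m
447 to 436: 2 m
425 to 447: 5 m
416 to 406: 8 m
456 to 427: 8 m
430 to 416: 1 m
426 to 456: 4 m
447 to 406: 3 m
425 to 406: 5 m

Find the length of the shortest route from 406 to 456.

Candidate routes:
406 - 447 - 438 - 456: 3+7+7 = 17
406 - 447 - 430 - 456: 3+3+9 = 15
Cheapest is 406 - 447 - 430 - 456 at 15 m.

15 m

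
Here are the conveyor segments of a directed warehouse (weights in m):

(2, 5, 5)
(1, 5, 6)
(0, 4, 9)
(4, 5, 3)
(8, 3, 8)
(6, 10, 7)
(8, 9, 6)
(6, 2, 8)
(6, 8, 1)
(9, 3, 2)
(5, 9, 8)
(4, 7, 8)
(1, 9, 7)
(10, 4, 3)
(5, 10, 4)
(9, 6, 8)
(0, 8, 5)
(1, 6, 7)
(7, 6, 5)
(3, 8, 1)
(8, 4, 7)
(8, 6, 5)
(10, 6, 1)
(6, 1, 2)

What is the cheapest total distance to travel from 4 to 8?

9 m

Settle nodes by increasing distance from 4:
4: 0
5: 3  (via 4)
10: 7  (via 5)
6: 8  (via 10)
7: 8  (via 4)
8: 9  (via 6)
Shortest route: 4–5–10–6–8 = 9 m.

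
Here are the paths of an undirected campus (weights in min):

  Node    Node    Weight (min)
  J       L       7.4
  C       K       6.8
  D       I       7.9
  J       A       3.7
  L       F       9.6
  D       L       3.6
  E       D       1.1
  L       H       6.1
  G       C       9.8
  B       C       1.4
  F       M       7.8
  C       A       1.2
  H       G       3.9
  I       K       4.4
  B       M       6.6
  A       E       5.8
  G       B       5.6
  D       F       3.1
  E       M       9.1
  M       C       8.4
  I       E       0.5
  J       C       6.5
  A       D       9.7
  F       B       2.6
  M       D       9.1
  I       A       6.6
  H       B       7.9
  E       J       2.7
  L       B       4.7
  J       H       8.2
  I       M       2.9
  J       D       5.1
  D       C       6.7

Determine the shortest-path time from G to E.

Candidate routes:
G - B - F - D - E: 5.6+2.6+3.1+1.1 = 12.4
G - B - C - A - J - E: 5.6+1.4+1.2+3.7+2.7 = 14.6
G - H - L - D - E: 3.9+6.1+3.6+1.1 = 14.7
G - B - C - A - E: 5.6+1.4+1.2+5.8 = 14
Cheapest is G - B - F - D - E at 12.4 min.

12.4 min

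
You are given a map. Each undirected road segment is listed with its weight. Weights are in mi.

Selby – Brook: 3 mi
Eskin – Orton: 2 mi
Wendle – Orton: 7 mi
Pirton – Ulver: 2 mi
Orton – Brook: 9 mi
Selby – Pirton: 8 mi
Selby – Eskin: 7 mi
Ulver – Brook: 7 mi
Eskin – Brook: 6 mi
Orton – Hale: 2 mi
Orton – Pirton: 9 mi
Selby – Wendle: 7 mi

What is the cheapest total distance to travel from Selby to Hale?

Candidate routes:
Selby–Brook–Eskin–Orton–Hale: 3+6+2+2 = 13
Selby–Eskin–Orton–Hale: 7+2+2 = 11
The minimum is 11 mi via Selby–Eskin–Orton–Hale.

11 mi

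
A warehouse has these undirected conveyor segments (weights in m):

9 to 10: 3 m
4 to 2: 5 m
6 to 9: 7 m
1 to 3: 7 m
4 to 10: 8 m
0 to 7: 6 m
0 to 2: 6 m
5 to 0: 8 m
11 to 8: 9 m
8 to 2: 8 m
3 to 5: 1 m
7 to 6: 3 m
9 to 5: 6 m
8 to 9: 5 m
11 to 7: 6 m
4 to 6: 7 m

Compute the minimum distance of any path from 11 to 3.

Candidate routes:
11–7–6–9–5–3: 6+3+7+6+1 = 23
11–7–0–5–3: 6+6+8+1 = 21
The minimum is 21 m via 11–7–0–5–3.

21 m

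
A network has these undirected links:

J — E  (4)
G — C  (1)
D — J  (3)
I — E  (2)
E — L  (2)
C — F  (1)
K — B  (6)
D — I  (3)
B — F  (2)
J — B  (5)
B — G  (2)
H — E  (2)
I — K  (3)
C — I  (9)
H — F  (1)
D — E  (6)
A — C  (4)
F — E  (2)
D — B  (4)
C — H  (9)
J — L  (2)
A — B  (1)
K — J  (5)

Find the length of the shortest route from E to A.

5

Compare a few routes:
E–F–C–A: 2+1+4 = 7
E–H–F–B–A: 2+1+2+1 = 6
E–F–B–A: 2+2+1 = 5
Cheapest is E–F–B–A at 5.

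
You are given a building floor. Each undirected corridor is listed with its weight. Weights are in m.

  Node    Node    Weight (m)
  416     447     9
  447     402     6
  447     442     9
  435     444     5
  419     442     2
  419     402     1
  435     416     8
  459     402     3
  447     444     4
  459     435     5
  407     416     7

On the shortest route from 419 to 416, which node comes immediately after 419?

402

Enumerating some paths:
419–402–447–416: 1+6+9 = 16
419–402–459–435–416: 1+3+5+8 = 17
419–402–447–444–435–416: 1+6+4+5+8 = 24
419–442–447–416: 2+9+9 = 20
Cheapest is 419–402–447–416 at 16 m.
So from 419 the first move is to 402.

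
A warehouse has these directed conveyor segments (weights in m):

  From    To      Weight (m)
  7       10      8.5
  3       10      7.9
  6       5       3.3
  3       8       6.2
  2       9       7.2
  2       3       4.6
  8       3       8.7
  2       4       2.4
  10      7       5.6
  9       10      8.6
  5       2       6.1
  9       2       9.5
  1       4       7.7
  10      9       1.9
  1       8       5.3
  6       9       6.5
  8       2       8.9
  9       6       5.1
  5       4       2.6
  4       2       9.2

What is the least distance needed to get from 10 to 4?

Settle nodes by increasing distance from 10:
10: 0
9: 1.9  (via 10)
7: 5.6  (via 10)
6: 7  (via 9)
5: 10.3  (via 6)
2: 11.4  (via 9)
4: 12.9  (via 5)
Shortest route: 10 → 9 → 6 → 5 → 4 = 12.9 m.

12.9 m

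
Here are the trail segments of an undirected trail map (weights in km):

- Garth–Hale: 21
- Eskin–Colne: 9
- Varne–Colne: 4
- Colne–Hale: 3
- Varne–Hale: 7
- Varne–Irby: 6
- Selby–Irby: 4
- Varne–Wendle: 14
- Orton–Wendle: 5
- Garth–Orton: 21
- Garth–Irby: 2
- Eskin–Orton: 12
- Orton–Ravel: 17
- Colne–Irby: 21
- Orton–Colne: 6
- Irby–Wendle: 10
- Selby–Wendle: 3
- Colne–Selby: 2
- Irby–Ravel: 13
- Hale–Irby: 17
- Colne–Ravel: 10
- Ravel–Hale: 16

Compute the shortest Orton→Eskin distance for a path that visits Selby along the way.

19 km

Shortest Orton→Selby: Orton → Wendle → Selby = 8
Shortest Selby→Eskin: Selby → Colne → Eskin = 11
Total via Selby: 8 + 11 = 19 km.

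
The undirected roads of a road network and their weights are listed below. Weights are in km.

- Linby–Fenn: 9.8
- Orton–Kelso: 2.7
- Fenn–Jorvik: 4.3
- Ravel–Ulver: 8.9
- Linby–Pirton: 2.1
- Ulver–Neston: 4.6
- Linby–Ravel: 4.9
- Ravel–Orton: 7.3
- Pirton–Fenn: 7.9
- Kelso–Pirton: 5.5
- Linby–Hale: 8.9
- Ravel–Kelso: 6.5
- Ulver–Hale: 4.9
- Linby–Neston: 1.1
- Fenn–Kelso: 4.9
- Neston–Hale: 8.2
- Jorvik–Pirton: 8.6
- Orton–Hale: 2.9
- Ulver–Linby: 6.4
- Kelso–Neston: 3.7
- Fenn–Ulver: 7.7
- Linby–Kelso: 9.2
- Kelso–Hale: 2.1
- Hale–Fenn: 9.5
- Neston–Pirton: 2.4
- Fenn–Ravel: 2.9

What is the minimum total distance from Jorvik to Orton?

11.9 km

Settle nodes by increasing distance from Jorvik:
Jorvik: 0
Fenn: 4.3  (via Jorvik)
Ravel: 7.2  (via Fenn)
Pirton: 8.6  (via Jorvik)
Kelso: 9.2  (via Fenn)
Linby: 10.7  (via Pirton)
Neston: 11  (via Pirton)
Hale: 11.3  (via Kelso)
Orton: 11.9  (via Kelso)
Shortest route: Jorvik–Fenn–Kelso–Orton = 11.9 km.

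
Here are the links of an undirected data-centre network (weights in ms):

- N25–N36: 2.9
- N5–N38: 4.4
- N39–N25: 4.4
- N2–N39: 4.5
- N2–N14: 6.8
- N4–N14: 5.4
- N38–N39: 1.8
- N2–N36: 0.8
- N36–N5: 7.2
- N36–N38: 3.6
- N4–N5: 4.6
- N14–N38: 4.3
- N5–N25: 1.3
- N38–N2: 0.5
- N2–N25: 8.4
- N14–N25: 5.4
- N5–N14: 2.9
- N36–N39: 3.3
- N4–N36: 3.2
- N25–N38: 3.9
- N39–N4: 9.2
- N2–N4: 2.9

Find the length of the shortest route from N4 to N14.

5.4 ms

Running Dijkstra from N4:
N4: 0
N2: 2.9  (via N4)
N36: 3.2  (via N4)
N38: 3.4  (via N2)
N5: 4.6  (via N4)
N39: 5.2  (via N38)
N14: 5.4  (via N4)
Shortest route: N4–N14 = 5.4 ms.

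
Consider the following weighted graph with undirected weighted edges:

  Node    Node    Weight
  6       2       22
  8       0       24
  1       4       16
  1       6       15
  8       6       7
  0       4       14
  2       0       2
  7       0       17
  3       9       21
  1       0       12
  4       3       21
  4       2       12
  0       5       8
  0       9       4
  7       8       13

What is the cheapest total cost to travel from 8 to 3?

49

Settle nodes by increasing distance from 8:
8: 0
6: 7  (via 8)
7: 13  (via 8)
1: 22  (via 6)
0: 24  (via 8)
2: 26  (via 0)
9: 28  (via 0)
5: 32  (via 0)
4: 38  (via 1)
3: 49  (via 9)
Shortest route: 8–0–9–3 = 49.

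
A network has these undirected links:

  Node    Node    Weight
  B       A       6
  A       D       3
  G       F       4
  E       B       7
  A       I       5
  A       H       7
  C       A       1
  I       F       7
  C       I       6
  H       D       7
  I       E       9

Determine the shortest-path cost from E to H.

Shortest distances from E:
E: 0
B: 7  (via E)
I: 9  (via E)
A: 13  (via B)
C: 14  (via A)
D: 16  (via A)
F: 16  (via I)
G: 20  (via F)
H: 20  (via A)
Shortest route: E–B–A–H = 20.

20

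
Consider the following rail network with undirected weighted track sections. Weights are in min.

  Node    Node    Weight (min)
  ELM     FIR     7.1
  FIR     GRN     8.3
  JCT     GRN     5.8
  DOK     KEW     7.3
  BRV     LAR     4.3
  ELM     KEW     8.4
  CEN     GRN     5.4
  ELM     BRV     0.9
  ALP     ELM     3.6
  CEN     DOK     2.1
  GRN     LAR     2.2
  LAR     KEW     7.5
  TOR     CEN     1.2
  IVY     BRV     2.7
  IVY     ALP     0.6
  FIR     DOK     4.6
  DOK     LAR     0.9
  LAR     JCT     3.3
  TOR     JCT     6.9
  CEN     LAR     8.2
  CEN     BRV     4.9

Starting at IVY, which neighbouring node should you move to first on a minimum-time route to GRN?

BRV

Candidate routes:
IVY → ALP → ELM → BRV → LAR → GRN: 0.6+3.6+0.9+4.3+2.2 = 11.6
IVY → BRV → LAR → GRN: 2.7+4.3+2.2 = 9.2
IVY → BRV → CEN → DOK → LAR → GRN: 2.7+4.9+2.1+0.9+2.2 = 12.8
The minimum is 9.2 min via IVY → BRV → LAR → GRN.
So from IVY the first move is to BRV.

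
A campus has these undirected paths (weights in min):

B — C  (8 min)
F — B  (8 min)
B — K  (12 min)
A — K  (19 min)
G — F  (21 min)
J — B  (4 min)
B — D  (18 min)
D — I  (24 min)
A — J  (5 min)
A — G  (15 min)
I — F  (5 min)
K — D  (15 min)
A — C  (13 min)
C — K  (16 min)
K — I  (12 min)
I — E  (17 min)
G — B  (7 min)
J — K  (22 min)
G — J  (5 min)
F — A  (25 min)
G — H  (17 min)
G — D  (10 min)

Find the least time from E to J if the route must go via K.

Shortest E→K: E–I–K = 29
Shortest K→J: K–B–J = 16
Total via K: 29 + 16 = 45 min.

45 min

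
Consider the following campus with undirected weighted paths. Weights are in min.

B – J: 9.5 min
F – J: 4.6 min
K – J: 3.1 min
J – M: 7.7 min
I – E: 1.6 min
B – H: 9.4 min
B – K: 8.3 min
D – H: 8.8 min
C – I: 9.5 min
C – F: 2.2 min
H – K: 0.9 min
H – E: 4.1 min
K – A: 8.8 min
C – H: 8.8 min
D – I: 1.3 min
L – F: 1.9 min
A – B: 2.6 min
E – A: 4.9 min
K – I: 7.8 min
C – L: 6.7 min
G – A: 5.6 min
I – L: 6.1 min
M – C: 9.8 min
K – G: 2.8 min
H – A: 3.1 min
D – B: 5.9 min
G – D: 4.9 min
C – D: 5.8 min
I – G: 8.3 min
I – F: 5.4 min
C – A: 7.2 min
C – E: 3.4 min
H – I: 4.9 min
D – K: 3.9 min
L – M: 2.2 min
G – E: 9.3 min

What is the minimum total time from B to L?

Enumerating some paths:
B - D - I - L: 5.9+1.3+6.1 = 13.3
B - A - E - C - F - L: 2.6+4.9+3.4+2.2+1.9 = 15
B - D - I - F - L: 5.9+1.3+5.4+1.9 = 14.5
B - A - C - F - L: 2.6+7.2+2.2+1.9 = 13.9
Cheapest is B - D - I - L at 13.3 min.

13.3 min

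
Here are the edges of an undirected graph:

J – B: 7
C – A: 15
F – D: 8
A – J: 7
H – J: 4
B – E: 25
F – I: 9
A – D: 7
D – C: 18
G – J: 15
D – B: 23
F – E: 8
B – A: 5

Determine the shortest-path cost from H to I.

35

Shortest distances from H:
H: 0
J: 4  (via H)
A: 11  (via J)
B: 11  (via J)
D: 18  (via A)
G: 19  (via J)
C: 26  (via A)
F: 26  (via D)
E: 34  (via F)
I: 35  (via F)
Shortest route: H–J–A–D–F–I = 35.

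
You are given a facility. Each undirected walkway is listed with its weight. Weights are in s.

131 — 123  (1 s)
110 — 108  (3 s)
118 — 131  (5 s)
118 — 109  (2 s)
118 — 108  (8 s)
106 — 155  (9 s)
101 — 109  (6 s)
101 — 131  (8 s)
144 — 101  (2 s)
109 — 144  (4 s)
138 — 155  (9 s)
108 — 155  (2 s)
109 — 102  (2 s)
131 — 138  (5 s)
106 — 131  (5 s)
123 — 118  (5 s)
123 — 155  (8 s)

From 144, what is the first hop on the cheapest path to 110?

109

Compare a few routes:
144 - 101 - 109 - 118 - 108 - 110: 2+6+2+8+3 = 21
144 - 109 - 118 - 108 - 110: 4+2+8+3 = 17
Cheapest is 144 - 109 - 118 - 108 - 110 at 17 s.
So from 144 the first move is to 109.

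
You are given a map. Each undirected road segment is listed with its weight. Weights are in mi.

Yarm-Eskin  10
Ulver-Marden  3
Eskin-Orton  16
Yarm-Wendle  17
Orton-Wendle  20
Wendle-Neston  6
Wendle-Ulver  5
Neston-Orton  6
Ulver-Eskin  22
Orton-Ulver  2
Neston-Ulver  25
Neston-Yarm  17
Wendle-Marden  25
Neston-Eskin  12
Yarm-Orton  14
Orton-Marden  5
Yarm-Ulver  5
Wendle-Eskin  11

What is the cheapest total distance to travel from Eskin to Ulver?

15 mi

Enumerating some paths:
Eskin → Yarm → Ulver: 10+5 = 15
Eskin → Wendle → Ulver: 11+5 = 16
The minimum is 15 mi via Eskin → Yarm → Ulver.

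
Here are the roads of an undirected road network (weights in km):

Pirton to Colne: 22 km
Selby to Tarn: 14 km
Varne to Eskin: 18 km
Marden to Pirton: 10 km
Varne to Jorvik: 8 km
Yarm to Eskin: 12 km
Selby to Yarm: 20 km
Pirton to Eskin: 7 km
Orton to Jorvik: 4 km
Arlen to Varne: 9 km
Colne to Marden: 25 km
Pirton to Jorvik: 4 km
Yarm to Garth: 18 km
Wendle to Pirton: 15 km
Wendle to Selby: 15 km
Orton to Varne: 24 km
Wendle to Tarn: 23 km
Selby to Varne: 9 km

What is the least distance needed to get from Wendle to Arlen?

33 km

Enumerating some paths:
Wendle → Pirton → Jorvik → Varne → Arlen: 15+4+8+9 = 36
Wendle → Selby → Varne → Arlen: 15+9+9 = 33
The minimum is 33 km via Wendle → Selby → Varne → Arlen.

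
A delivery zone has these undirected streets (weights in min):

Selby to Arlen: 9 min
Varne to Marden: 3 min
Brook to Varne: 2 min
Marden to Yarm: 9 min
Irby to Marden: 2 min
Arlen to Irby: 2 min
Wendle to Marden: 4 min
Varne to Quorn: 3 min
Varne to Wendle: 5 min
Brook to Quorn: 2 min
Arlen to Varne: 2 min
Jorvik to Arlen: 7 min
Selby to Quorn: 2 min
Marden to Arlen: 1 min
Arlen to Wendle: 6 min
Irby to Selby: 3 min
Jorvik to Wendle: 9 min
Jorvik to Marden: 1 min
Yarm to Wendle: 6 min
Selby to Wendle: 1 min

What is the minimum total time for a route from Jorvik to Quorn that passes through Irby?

8 min

Shortest Jorvik→Irby: Jorvik–Marden–Irby = 3
Best Irby to Quorn: Irby–Selby–Quorn costing 5
Total via Irby: 3 + 5 = 8 min.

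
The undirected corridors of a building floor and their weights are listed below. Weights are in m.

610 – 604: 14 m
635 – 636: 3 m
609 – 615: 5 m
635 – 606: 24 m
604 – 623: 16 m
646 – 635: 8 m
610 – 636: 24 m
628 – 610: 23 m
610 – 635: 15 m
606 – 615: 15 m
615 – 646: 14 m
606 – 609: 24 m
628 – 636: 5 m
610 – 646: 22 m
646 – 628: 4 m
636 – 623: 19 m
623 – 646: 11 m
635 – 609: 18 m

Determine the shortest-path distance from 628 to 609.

23 m

Compare a few routes:
628 → 636 → 635 → 609: 5+3+18 = 26
628 → 646 → 615 → 609: 4+14+5 = 23
Cheapest is 628 → 646 → 615 → 609 at 23 m.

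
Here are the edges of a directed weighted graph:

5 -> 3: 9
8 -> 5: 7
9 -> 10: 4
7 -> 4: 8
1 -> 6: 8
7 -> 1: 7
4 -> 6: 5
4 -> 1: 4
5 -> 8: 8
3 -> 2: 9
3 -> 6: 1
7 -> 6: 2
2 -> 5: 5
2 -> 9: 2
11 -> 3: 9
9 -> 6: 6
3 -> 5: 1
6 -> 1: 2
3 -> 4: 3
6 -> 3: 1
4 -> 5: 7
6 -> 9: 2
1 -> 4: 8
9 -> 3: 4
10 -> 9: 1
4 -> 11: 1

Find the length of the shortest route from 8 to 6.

17

Candidate routes:
8–5–3–2–9–6: 7+9+9+2+6 = 33
8–5–3–4–1–6: 7+9+3+4+8 = 31
8–5–3–6: 7+9+1 = 17
8–5–3–4–6: 7+9+3+5 = 24
Cheapest is 8–5–3–6 at 17.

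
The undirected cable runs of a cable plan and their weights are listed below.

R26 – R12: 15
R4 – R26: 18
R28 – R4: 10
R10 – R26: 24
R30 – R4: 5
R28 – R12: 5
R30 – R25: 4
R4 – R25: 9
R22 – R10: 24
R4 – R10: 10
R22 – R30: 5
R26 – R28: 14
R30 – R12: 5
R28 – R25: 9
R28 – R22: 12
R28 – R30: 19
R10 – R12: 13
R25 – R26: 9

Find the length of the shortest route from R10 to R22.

Enumerating some paths:
R10 → R4 → R30 → R22: 10+5+5 = 20
R10 → R12 → R30 → R22: 13+5+5 = 23
Cheapest is R10 → R4 → R30 → R22 at 20.

20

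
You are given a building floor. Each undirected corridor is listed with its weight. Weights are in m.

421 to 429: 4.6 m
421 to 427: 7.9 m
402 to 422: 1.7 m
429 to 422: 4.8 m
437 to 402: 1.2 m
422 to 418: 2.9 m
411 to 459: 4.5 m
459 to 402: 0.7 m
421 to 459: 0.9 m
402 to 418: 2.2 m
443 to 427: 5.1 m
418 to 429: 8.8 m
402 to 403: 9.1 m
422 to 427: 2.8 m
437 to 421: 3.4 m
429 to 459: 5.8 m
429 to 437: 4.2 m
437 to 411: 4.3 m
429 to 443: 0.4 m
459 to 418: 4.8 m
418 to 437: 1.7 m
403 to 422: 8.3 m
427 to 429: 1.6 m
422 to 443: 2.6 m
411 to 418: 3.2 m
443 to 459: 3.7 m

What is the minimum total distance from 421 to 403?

10.7 m

Running Dijkstra from 421:
421: 0
459: 0.9  (via 421)
402: 1.6  (via 459)
437: 2.8  (via 402)
422: 3.3  (via 402)
418: 3.8  (via 402)
429: 4.6  (via 421)
443: 4.6  (via 459)
411: 5.4  (via 459)
427: 6.1  (via 422)
403: 10.7  (via 402)
Shortest route: 421–459–402–403 = 10.7 m.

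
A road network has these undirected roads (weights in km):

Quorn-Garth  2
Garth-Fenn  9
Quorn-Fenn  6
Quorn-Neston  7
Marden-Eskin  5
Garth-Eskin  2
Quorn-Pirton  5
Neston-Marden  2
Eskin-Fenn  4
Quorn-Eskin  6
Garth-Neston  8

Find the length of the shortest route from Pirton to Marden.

Settle nodes by increasing distance from Pirton:
Pirton: 0
Quorn: 5  (via Pirton)
Garth: 7  (via Quorn)
Eskin: 9  (via Garth)
Fenn: 11  (via Quorn)
Neston: 12  (via Quorn)
Marden: 14  (via Eskin)
Shortest route: Pirton–Quorn–Garth–Eskin–Marden = 14 km.

14 km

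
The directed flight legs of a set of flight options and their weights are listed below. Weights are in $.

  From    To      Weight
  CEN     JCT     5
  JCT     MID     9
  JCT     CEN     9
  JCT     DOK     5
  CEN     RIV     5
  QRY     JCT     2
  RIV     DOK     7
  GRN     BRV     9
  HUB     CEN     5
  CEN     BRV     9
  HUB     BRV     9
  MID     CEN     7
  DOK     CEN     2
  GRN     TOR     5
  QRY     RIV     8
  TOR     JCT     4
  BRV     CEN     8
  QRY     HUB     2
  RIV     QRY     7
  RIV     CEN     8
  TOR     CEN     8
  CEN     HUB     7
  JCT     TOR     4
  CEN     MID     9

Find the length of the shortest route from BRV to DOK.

Settle nodes by increasing distance from BRV:
BRV: 0
CEN: 8  (via BRV)
JCT: 13  (via CEN)
RIV: 13  (via CEN)
HUB: 15  (via CEN)
TOR: 17  (via JCT)
MID: 17  (via CEN)
DOK: 18  (via JCT)
Shortest route: BRV → CEN → JCT → DOK = $18.

$18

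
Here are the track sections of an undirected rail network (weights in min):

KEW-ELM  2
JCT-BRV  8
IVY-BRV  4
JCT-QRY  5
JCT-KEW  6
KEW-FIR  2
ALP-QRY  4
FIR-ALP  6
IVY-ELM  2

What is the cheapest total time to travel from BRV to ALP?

16 min

Settle nodes by increasing distance from BRV:
BRV: 0
IVY: 4  (via BRV)
ELM: 6  (via IVY)
KEW: 8  (via ELM)
JCT: 8  (via BRV)
FIR: 10  (via KEW)
QRY: 13  (via JCT)
ALP: 16  (via FIR)
Shortest route: BRV → IVY → ELM → KEW → FIR → ALP = 16 min.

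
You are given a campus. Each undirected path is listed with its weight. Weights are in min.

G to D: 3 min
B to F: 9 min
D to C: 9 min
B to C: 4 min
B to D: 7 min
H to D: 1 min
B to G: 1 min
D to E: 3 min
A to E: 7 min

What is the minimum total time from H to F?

Enumerating some paths:
H - D - B - F: 1+7+9 = 17
H - D - G - B - F: 1+3+1+9 = 14
Cheapest is H - D - G - B - F at 14 min.

14 min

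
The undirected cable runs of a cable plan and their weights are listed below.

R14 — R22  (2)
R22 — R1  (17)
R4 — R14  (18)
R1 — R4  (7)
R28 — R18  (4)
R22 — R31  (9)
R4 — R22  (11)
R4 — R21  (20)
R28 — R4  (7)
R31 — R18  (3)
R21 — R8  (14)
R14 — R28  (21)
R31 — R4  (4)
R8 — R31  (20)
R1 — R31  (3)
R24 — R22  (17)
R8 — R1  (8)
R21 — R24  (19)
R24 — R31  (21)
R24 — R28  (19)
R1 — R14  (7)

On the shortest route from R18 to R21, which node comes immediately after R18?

Compare a few routes:
R18–R31–R4–R21: 3+4+20 = 27
R18–R31–R1–R8–R21: 3+3+8+14 = 28
The minimum is 27 via R18–R31–R4–R21.
So from R18 the first move is to R31.

R31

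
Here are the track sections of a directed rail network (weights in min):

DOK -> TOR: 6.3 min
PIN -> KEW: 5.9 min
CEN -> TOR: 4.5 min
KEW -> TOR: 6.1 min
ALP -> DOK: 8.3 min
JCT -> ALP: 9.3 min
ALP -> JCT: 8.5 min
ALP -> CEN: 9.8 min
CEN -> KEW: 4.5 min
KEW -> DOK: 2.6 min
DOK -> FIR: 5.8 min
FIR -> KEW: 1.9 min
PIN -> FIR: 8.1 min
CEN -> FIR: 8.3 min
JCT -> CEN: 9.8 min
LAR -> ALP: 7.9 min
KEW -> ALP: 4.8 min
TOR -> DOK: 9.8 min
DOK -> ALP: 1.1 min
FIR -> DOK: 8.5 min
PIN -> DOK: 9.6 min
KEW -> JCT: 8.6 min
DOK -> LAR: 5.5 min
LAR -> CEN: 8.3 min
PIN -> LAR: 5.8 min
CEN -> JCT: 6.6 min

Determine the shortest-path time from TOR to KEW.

Running Dijkstra from TOR:
TOR: 0
DOK: 9.8  (via TOR)
ALP: 10.9  (via DOK)
LAR: 15.3  (via DOK)
FIR: 15.6  (via DOK)
KEW: 17.5  (via FIR)
Shortest route: TOR–DOK–FIR–KEW = 17.5 min.

17.5 min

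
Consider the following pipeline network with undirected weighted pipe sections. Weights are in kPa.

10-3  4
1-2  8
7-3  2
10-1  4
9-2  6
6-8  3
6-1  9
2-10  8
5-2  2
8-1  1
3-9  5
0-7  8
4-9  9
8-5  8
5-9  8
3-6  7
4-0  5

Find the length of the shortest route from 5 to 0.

Enumerating some paths:
5–2–9–3–7–0: 2+6+5+2+8 = 23
5–2–10–3–7–0: 2+8+4+2+8 = 24
5–9–4–0: 8+9+5 = 22
5–9–3–7–0: 8+5+2+8 = 23
Cheapest is 5–9–4–0 at 22 kPa.

22 kPa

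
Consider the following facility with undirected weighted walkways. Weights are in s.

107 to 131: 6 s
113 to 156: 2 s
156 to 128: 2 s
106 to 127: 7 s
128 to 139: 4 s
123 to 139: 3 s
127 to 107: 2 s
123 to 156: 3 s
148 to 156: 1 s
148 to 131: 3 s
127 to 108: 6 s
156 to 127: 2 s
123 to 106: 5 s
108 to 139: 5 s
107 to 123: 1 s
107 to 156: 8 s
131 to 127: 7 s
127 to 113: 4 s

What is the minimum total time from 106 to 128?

10 s

Enumerating some paths:
106 → 127 → 156 → 128: 7+2+2 = 11
106 → 123 → 156 → 128: 5+3+2 = 10
106 → 123 → 139 → 128: 5+3+4 = 12
The minimum is 10 s via 106 → 123 → 156 → 128.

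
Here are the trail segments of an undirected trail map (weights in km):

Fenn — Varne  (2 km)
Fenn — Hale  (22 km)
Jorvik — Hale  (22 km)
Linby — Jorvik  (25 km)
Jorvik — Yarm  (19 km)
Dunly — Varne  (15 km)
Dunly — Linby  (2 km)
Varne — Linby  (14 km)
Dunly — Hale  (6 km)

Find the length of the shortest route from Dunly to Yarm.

Shortest distances from Dunly:
Dunly: 0
Linby: 2  (via Dunly)
Hale: 6  (via Dunly)
Varne: 15  (via Dunly)
Fenn: 17  (via Varne)
Jorvik: 27  (via Linby)
Yarm: 46  (via Jorvik)
Shortest route: Dunly–Linby–Jorvik–Yarm = 46 km.

46 km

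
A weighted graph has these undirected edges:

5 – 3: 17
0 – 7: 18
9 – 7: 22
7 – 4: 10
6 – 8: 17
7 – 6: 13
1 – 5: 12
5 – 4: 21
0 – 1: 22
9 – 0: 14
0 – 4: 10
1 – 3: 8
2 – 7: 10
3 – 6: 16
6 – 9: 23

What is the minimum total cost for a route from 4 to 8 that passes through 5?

71

Best 4 to 5: 4 → 5 costing 21
Shortest 5→8: 5 → 3 → 6 → 8 = 50
Total via 5: 21 + 50 = 71.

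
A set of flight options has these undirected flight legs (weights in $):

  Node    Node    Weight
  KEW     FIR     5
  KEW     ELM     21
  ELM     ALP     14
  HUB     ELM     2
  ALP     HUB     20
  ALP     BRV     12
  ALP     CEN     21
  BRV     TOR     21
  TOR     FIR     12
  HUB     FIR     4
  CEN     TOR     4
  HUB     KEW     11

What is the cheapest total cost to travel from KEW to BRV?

$37

Candidate routes:
KEW → FIR → TOR → BRV: 5+12+21 = 38
KEW → HUB → ELM → ALP → BRV: 11+2+14+12 = 39
KEW → FIR → HUB → ELM → ALP → BRV: 5+4+2+14+12 = 37
The minimum is $37 via KEW → FIR → HUB → ELM → ALP → BRV.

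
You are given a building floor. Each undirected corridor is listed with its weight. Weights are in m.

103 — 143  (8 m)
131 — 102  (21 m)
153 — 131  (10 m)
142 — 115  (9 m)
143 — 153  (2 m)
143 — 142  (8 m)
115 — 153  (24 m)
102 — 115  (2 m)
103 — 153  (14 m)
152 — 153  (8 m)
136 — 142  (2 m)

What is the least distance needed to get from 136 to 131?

Compare a few routes:
136–142–143–153–131: 2+8+2+10 = 22
136–142–143–103–153–131: 2+8+8+14+10 = 42
136–142–115–102–131: 2+9+2+21 = 34
Cheapest is 136–142–143–153–131 at 22 m.

22 m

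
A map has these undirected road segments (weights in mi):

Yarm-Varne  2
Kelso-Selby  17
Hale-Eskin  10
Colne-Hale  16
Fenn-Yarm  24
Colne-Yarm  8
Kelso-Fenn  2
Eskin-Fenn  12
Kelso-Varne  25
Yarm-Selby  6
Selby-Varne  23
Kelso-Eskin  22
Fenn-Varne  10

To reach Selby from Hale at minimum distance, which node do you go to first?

Colne

Enumerating some paths:
Hale–Eskin–Fenn–Varne–Yarm–Selby: 10+12+10+2+6 = 40
Hale–Eskin–Fenn–Kelso–Selby: 10+12+2+17 = 41
Hale–Colne–Yarm–Selby: 16+8+6 = 30
The minimum is 30 mi via Hale–Colne–Yarm–Selby.
So from Hale the first move is to Colne.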